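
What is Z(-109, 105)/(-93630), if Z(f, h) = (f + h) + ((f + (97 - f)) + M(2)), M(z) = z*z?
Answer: -97/93630 ≈ -0.0010360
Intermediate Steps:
M(z) = z²
Z(f, h) = 101 + f + h (Z(f, h) = (f + h) + ((f + (97 - f)) + 2²) = (f + h) + (97 + 4) = (f + h) + 101 = 101 + f + h)
Z(-109, 105)/(-93630) = (101 - 109 + 105)/(-93630) = 97*(-1/93630) = -97/93630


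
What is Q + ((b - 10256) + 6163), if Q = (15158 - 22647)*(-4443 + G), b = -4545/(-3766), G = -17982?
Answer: 632449737257/3766 ≈ 1.6794e+8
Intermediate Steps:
b = 4545/3766 (b = -4545*(-1/3766) = 4545/3766 ≈ 1.2069)
Q = 167940825 (Q = (15158 - 22647)*(-4443 - 17982) = -7489*(-22425) = 167940825)
Q + ((b - 10256) + 6163) = 167940825 + ((4545/3766 - 10256) + 6163) = 167940825 + (-38619551/3766 + 6163) = 167940825 - 15409693/3766 = 632449737257/3766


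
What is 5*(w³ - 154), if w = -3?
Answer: -905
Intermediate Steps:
5*(w³ - 154) = 5*((-3)³ - 154) = 5*(-27 - 154) = 5*(-181) = -905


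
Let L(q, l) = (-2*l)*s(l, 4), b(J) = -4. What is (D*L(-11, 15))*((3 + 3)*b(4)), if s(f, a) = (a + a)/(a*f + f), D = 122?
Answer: 46848/5 ≈ 9369.6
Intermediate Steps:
s(f, a) = 2*a/(f + a*f) (s(f, a) = (2*a)/(f + a*f) = 2*a/(f + a*f))
L(q, l) = -16/5 (L(q, l) = (-2*l)*(2*4/(l*(1 + 4))) = (-2*l)*(2*4/(l*5)) = (-2*l)*(2*4*(⅕)/l) = (-2*l)*(8/(5*l)) = -16/5)
(D*L(-11, 15))*((3 + 3)*b(4)) = (122*(-16/5))*((3 + 3)*(-4)) = -11712*(-4)/5 = -1952/5*(-24) = 46848/5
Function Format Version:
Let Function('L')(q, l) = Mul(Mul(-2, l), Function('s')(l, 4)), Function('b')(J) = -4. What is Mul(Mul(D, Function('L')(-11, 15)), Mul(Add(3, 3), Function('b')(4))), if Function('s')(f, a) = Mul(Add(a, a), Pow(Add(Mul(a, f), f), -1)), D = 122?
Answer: Rational(46848, 5) ≈ 9369.6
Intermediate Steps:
Function('s')(f, a) = Mul(2, a, Pow(Add(f, Mul(a, f)), -1)) (Function('s')(f, a) = Mul(Mul(2, a), Pow(Add(f, Mul(a, f)), -1)) = Mul(2, a, Pow(Add(f, Mul(a, f)), -1)))
Function('L')(q, l) = Rational(-16, 5) (Function('L')(q, l) = Mul(Mul(-2, l), Mul(2, 4, Pow(l, -1), Pow(Add(1, 4), -1))) = Mul(Mul(-2, l), Mul(2, 4, Pow(l, -1), Pow(5, -1))) = Mul(Mul(-2, l), Mul(2, 4, Pow(l, -1), Rational(1, 5))) = Mul(Mul(-2, l), Mul(Rational(8, 5), Pow(l, -1))) = Rational(-16, 5))
Mul(Mul(D, Function('L')(-11, 15)), Mul(Add(3, 3), Function('b')(4))) = Mul(Mul(122, Rational(-16, 5)), Mul(Add(3, 3), -4)) = Mul(Rational(-1952, 5), Mul(6, -4)) = Mul(Rational(-1952, 5), -24) = Rational(46848, 5)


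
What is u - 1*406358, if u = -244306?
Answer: -650664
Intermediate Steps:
u - 1*406358 = -244306 - 1*406358 = -244306 - 406358 = -650664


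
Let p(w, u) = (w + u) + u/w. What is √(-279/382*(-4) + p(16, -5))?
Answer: 3*√882611/764 ≈ 3.6890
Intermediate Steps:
p(w, u) = u + w + u/w (p(w, u) = (u + w) + u/w = u + w + u/w)
√(-279/382*(-4) + p(16, -5)) = √(-279/382*(-4) + (-5 + 16 - 5/16)) = √(558/191 + 171/16) = √(41589/3056) = 3*√882611/764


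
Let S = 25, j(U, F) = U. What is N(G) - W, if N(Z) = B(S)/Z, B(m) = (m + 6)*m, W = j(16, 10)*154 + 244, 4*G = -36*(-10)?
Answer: -48589/18 ≈ -2699.4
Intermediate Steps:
G = 90 (G = (-36*(-10))/4 = (1/4)*360 = 90)
W = 2708 (W = 16*154 + 244 = 2464 + 244 = 2708)
B(m) = m*(6 + m) (B(m) = (6 + m)*m = m*(6 + m))
N(Z) = 775/Z (N(Z) = (25*(6 + 25))/Z = (25*31)/Z = 775/Z)
N(G) - W = 775/90 - 1*2708 = 775*(1/90) - 2708 = 155/18 - 2708 = -48589/18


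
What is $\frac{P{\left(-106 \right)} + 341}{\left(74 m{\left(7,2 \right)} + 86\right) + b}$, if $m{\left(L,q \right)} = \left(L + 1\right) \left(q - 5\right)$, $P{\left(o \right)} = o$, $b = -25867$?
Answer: $- \frac{235}{27557} \approx -0.0085278$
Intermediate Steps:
$m{\left(L,q \right)} = \left(1 + L\right) \left(-5 + q\right)$
$\frac{P{\left(-106 \right)} + 341}{\left(74 m{\left(7,2 \right)} + 86\right) + b} = \frac{-106 + 341}{\left(74 \left(-5 + 2 - 35 + 7 \cdot 2\right) + 86\right) - 25867} = \frac{235}{\left(74 \left(-5 + 2 - 35 + 14\right) + 86\right) - 25867} = \frac{235}{\left(74 \left(-24\right) + 86\right) - 25867} = \frac{235}{\left(-1776 + 86\right) - 25867} = \frac{235}{-1690 - 25867} = \frac{235}{-27557} = 235 \left(- \frac{1}{27557}\right) = - \frac{235}{27557}$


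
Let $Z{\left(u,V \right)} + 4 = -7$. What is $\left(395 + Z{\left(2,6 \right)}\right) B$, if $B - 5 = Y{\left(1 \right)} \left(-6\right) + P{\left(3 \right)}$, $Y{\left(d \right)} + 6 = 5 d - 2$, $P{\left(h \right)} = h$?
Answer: $9984$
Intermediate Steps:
$Z{\left(u,V \right)} = -11$ ($Z{\left(u,V \right)} = -4 - 7 = -11$)
$Y{\left(d \right)} = -8 + 5 d$ ($Y{\left(d \right)} = -6 + \left(5 d - 2\right) = -6 + \left(-2 + 5 d\right) = -8 + 5 d$)
$B = 26$ ($B = 5 + \left(\left(-8 + 5 \cdot 1\right) \left(-6\right) + 3\right) = 5 + \left(\left(-8 + 5\right) \left(-6\right) + 3\right) = 5 + \left(\left(-3\right) \left(-6\right) + 3\right) = 5 + \left(18 + 3\right) = 5 + 21 = 26$)
$\left(395 + Z{\left(2,6 \right)}\right) B = \left(395 - 11\right) 26 = 384 \cdot 26 = 9984$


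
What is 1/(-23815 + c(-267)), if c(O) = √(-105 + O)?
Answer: -23815/567154597 - 2*I*√93/567154597 ≈ -4.199e-5 - 3.4007e-8*I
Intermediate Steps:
1/(-23815 + c(-267)) = 1/(-23815 + √(-105 - 267)) = 1/(-23815 + √(-372)) = 1/(-23815 + 2*I*√93)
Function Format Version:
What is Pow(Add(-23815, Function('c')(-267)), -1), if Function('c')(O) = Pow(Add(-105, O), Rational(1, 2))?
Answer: Add(Rational(-23815, 567154597), Mul(Rational(-2, 567154597), I, Pow(93, Rational(1, 2)))) ≈ Add(-4.1990e-5, Mul(-3.4007e-8, I))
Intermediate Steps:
Pow(Add(-23815, Function('c')(-267)), -1) = Pow(Add(-23815, Pow(Add(-105, -267), Rational(1, 2))), -1) = Pow(Add(-23815, Pow(-372, Rational(1, 2))), -1) = Pow(Add(-23815, Mul(2, I, Pow(93, Rational(1, 2)))), -1)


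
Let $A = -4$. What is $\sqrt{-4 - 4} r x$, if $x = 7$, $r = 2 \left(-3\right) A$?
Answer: $336 i \sqrt{2} \approx 475.18 i$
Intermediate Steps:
$r = 24$ ($r = 2 \left(-3\right) \left(-4\right) = \left(-6\right) \left(-4\right) = 24$)
$\sqrt{-4 - 4} r x = \sqrt{-4 - 4} \cdot 24 \cdot 7 = \sqrt{-8} \cdot 24 \cdot 7 = 2 i \sqrt{2} \cdot 24 \cdot 7 = 48 i \sqrt{2} \cdot 7 = 336 i \sqrt{2}$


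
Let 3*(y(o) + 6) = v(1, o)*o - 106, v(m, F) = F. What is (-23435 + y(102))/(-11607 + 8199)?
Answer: 60025/10224 ≈ 5.8710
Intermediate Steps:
y(o) = -124/3 + o²/3 (y(o) = -6 + (o*o - 106)/3 = -6 + (o² - 106)/3 = -6 + (-106 + o²)/3 = -6 + (-106/3 + o²/3) = -124/3 + o²/3)
(-23435 + y(102))/(-11607 + 8199) = (-23435 + (-124/3 + (⅓)*102²))/(-11607 + 8199) = (-23435 + (-124/3 + (⅓)*10404))/(-3408) = (-23435 + (-124/3 + 3468))*(-1/3408) = (-23435 + 10280/3)*(-1/3408) = -60025/3*(-1/3408) = 60025/10224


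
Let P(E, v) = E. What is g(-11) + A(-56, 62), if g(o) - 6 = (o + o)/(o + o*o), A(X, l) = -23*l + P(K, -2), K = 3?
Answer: -7086/5 ≈ -1417.2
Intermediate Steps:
A(X, l) = 3 - 23*l (A(X, l) = -23*l + 3 = 3 - 23*l)
g(o) = 6 + 2*o/(o + o**2) (g(o) = 6 + (o + o)/(o + o*o) = 6 + (2*o)/(o + o**2) = 6 + 2*o/(o + o**2))
g(-11) + A(-56, 62) = 2*(4 + 3*(-11))/(1 - 11) + (3 - 23*62) = 2*(4 - 33)/(-10) + (3 - 1426) = 2*(-1/10)*(-29) - 1423 = 29/5 - 1423 = -7086/5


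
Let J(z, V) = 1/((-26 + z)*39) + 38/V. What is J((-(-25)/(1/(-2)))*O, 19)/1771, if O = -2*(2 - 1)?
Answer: 251/222222 ≈ 0.0011295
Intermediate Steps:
O = -2 (O = -2*1 = -2)
J(z, V) = 38/V + 1/(39*(-26 + z)) (J(z, V) = (1/39)/(-26 + z) + 38/V = 1/(39*(-26 + z)) + 38/V = 38/V + 1/(39*(-26 + z)))
J((-(-25)/(1/(-2)))*O, 19)/1771 = ((1/39)*(-38532 + 19 + 1482*(-(-25)/(1/(-2))*(-2)))/(19*(-26 - (-25)/(1/(-2))*(-2))))/1771 = ((1/39)*(1/19)*(-38532 + 19 + 1482*(-(-25)/(1*(-½))*(-2)))/(-26 - (-25)/(1*(-½))*(-2)))*(1/1771) = ((1/39)*(1/19)*(-38532 + 19 + 1482*(-(-25)/(-½)*(-2)))/(-26 - (-25)/(-½)*(-2)))*(1/1771) = ((1/39)*(1/19)*(-38532 + 19 + 1482*(-(-25)*(-2)*(-2)))/(-26 - (-25)*(-2)*(-2)))*(1/1771) = ((1/39)*(1/19)*(-38532 + 19 + 1482*(-5*10*(-2)))/(-26 - 5*10*(-2)))*(1/1771) = ((1/39)*(1/19)*(-38532 + 19 + 1482*(-50*(-2)))/(-26 - 50*(-2)))*(1/1771) = ((1/39)*(1/19)*(-38532 + 19 + 1482*100)/(-26 + 100))*(1/1771) = ((1/39)*(1/19)*(-38532 + 19 + 148200)/74)*(1/1771) = ((1/39)*(1/19)*(1/74)*109687)*(1/1771) = (5773/2886)*(1/1771) = 251/222222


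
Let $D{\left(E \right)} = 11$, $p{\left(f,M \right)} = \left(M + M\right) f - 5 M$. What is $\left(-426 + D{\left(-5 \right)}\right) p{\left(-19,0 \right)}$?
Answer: $0$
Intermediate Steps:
$p{\left(f,M \right)} = - 5 M + 2 M f$ ($p{\left(f,M \right)} = 2 M f - 5 M = - 5 M + 2 M f$)
$\left(-426 + D{\left(-5 \right)}\right) p{\left(-19,0 \right)} = \left(-426 + 11\right) 0 \left(-5 + 2 \left(-19\right)\right) = - 415 \cdot 0 \left(-5 - 38\right) = - 415 \cdot 0 \left(-43\right) = \left(-415\right) 0 = 0$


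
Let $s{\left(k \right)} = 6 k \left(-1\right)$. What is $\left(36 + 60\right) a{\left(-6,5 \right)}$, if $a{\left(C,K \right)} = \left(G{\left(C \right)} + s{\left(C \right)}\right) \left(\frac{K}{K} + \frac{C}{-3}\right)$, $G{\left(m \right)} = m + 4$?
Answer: $9792$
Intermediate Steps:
$s{\left(k \right)} = - 6 k$
$G{\left(m \right)} = 4 + m$
$a{\left(C,K \right)} = \left(1 - \frac{C}{3}\right) \left(4 - 5 C\right)$ ($a{\left(C,K \right)} = \left(\left(4 + C\right) - 6 C\right) \left(\frac{K}{K} + \frac{C}{-3}\right) = \left(4 - 5 C\right) \left(1 + C \left(- \frac{1}{3}\right)\right) = \left(4 - 5 C\right) \left(1 - \frac{C}{3}\right) = \left(1 - \frac{C}{3}\right) \left(4 - 5 C\right)$)
$\left(36 + 60\right) a{\left(-6,5 \right)} = \left(36 + 60\right) \left(4 - -38 + \frac{5 \left(-6\right)^{2}}{3}\right) = 96 \left(4 + 38 + \frac{5}{3} \cdot 36\right) = 96 \left(4 + 38 + 60\right) = 96 \cdot 102 = 9792$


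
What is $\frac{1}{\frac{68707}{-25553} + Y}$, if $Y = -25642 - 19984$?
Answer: $- \frac{25553}{1165949885} \approx -2.1916 \cdot 10^{-5}$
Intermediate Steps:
$Y = -45626$ ($Y = -25642 + \left(-25786 + \left(-2618 + 8420\right)\right) = -25642 + \left(-25786 + 5802\right) = -25642 - 19984 = -45626$)
$\frac{1}{\frac{68707}{-25553} + Y} = \frac{1}{\frac{68707}{-25553} - 45626} = \frac{1}{68707 \left(- \frac{1}{25553}\right) - 45626} = \frac{1}{- \frac{68707}{25553} - 45626} = \frac{1}{- \frac{1165949885}{25553}} = - \frac{25553}{1165949885}$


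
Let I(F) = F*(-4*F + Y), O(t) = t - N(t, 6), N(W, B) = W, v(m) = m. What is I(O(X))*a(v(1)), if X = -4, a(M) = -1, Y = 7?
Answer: 0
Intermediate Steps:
O(t) = 0 (O(t) = t - t = 0)
I(F) = F*(7 - 4*F) (I(F) = F*(-4*F + 7) = F*(7 - 4*F))
I(O(X))*a(v(1)) = (0*(7 - 4*0))*(-1) = (0*(7 + 0))*(-1) = (0*7)*(-1) = 0*(-1) = 0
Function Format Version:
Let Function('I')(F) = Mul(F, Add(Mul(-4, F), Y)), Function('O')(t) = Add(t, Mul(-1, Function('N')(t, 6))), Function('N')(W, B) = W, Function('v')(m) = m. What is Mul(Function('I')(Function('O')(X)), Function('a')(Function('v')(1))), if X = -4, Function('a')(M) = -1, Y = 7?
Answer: 0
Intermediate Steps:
Function('O')(t) = 0 (Function('O')(t) = Add(t, Mul(-1, t)) = 0)
Function('I')(F) = Mul(F, Add(7, Mul(-4, F))) (Function('I')(F) = Mul(F, Add(Mul(-4, F), 7)) = Mul(F, Add(7, Mul(-4, F))))
Mul(Function('I')(Function('O')(X)), Function('a')(Function('v')(1))) = Mul(Mul(0, Add(7, Mul(-4, 0))), -1) = Mul(Mul(0, Add(7, 0)), -1) = Mul(Mul(0, 7), -1) = Mul(0, -1) = 0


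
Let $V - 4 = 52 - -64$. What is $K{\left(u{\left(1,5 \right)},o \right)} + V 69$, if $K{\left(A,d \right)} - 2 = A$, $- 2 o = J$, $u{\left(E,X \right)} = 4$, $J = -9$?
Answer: $8286$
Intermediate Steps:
$o = \frac{9}{2}$ ($o = \left(- \frac{1}{2}\right) \left(-9\right) = \frac{9}{2} \approx 4.5$)
$V = 120$ ($V = 4 + \left(52 - -64\right) = 4 + \left(52 + 64\right) = 4 + 116 = 120$)
$K{\left(A,d \right)} = 2 + A$
$K{\left(u{\left(1,5 \right)},o \right)} + V 69 = \left(2 + 4\right) + 120 \cdot 69 = 6 + 8280 = 8286$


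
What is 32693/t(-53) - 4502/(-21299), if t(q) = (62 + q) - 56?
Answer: -696116613/1001053 ≈ -695.38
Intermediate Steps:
t(q) = 6 + q
32693/t(-53) - 4502/(-21299) = 32693/(6 - 53) - 4502/(-21299) = 32693/(-47) - 4502*(-1/21299) = 32693*(-1/47) + 4502/21299 = -32693/47 + 4502/21299 = -696116613/1001053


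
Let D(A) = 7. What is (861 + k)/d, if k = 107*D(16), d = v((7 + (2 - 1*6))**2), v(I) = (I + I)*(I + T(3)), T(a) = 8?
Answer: 805/153 ≈ 5.2614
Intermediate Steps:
v(I) = 2*I*(8 + I) (v(I) = (I + I)*(I + 8) = (2*I)*(8 + I) = 2*I*(8 + I))
d = 306 (d = 2*(7 + (2 - 1*6))**2*(8 + (7 + (2 - 1*6))**2) = 2*(7 + (2 - 6))**2*(8 + (7 + (2 - 6))**2) = 2*(7 - 4)**2*(8 + (7 - 4)**2) = 2*3**2*(8 + 3**2) = 2*9*(8 + 9) = 2*9*17 = 306)
k = 749 (k = 107*7 = 749)
(861 + k)/d = (861 + 749)/306 = 1610*(1/306) = 805/153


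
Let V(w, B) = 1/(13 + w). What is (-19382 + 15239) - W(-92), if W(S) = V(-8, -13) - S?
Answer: -21176/5 ≈ -4235.2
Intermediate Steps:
W(S) = ⅕ - S (W(S) = 1/(13 - 8) - S = 1/5 - S = ⅕ - S)
(-19382 + 15239) - W(-92) = (-19382 + 15239) - (⅕ - 1*(-92)) = -4143 - (⅕ + 92) = -4143 - 1*461/5 = -4143 - 461/5 = -21176/5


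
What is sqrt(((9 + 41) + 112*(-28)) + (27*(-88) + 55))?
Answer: I*sqrt(5407) ≈ 73.532*I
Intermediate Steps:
sqrt(((9 + 41) + 112*(-28)) + (27*(-88) + 55)) = sqrt((50 - 3136) + (-2376 + 55)) = sqrt(-3086 - 2321) = sqrt(-5407) = I*sqrt(5407)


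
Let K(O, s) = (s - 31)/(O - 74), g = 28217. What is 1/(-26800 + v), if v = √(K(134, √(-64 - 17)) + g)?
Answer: 30/(-804000 + √15*√(1692989 + 9*I)) ≈ -3.7549e-5 - 6.2951e-13*I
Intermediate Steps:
K(O, s) = (-31 + s)/(-74 + O)
v = √(1692989/60 + 3*I/20) (v = √((-31 + √(-64 - 17))/(-74 + 134) + 28217) = √((-31 + √(-81))/60 + 28217) = √((-31 + 9*I)/60 + 28217) = √((-31/60 + 3*I/20) + 28217) = √(1692989/60 + 3*I/20) ≈ 167.98 + 0.0004*I)
1/(-26800 + v) = 1/(-26800 + √(25394835 + 135*I)/30)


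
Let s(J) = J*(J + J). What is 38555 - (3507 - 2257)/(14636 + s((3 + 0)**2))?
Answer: 285267820/7399 ≈ 38555.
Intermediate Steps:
s(J) = 2*J**2 (s(J) = J*(2*J) = 2*J**2)
38555 - (3507 - 2257)/(14636 + s((3 + 0)**2)) = 38555 - (3507 - 2257)/(14636 + 2*((3 + 0)**2)**2) = 38555 - 1250/(14636 + 2*(3**2)**2) = 38555 - 1250/(14636 + 2*9**2) = 38555 - 1250/(14636 + 2*81) = 38555 - 1250/(14636 + 162) = 38555 - 1250/14798 = 38555 - 1*625/7399 = 38555 - 625/7399 = 285267820/7399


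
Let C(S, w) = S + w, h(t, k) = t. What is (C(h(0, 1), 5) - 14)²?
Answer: 81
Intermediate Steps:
(C(h(0, 1), 5) - 14)² = ((0 + 5) - 14)² = (5 - 14)² = (-9)² = 81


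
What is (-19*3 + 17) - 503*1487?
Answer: -748001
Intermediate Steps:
(-19*3 + 17) - 503*1487 = (-57 + 17) - 747961 = -40 - 747961 = -748001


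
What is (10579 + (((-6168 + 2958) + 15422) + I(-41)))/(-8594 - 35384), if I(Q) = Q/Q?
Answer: -1036/1999 ≈ -0.51826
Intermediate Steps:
I(Q) = 1
(10579 + (((-6168 + 2958) + 15422) + I(-41)))/(-8594 - 35384) = (10579 + (((-6168 + 2958) + 15422) + 1))/(-8594 - 35384) = (10579 + ((-3210 + 15422) + 1))/(-43978) = (10579 + (12212 + 1))*(-1/43978) = (10579 + 12213)*(-1/43978) = 22792*(-1/43978) = -1036/1999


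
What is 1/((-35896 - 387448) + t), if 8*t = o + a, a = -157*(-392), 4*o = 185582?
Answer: -16/6557625 ≈ -2.4399e-6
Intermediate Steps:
o = 92791/2 (o = (¼)*185582 = 92791/2 ≈ 46396.)
a = 61544
t = 215879/16 (t = (92791/2 + 61544)/8 = (⅛)*(215879/2) = 215879/16 ≈ 13492.)
1/((-35896 - 387448) + t) = 1/((-35896 - 387448) + 215879/16) = 1/(-423344 + 215879/16) = 1/(-6557625/16) = -16/6557625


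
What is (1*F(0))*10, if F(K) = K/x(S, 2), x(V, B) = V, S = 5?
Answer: 0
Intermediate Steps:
F(K) = K/5
(1*F(0))*10 = (1*((⅕)*0))*10 = (1*0)*10 = 0*10 = 0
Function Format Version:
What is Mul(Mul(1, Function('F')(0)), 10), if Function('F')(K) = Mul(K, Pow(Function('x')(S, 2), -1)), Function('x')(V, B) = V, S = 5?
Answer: 0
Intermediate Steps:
Function('F')(K) = Mul(Rational(1, 5), K) (Function('F')(K) = Mul(K, Pow(5, -1)) = Mul(K, Rational(1, 5)) = Mul(Rational(1, 5), K))
Mul(Mul(1, Function('F')(0)), 10) = Mul(Mul(1, Mul(Rational(1, 5), 0)), 10) = Mul(Mul(1, 0), 10) = Mul(0, 10) = 0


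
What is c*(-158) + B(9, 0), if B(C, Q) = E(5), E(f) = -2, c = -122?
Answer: 19274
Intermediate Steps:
B(C, Q) = -2
c*(-158) + B(9, 0) = -122*(-158) - 2 = 19276 - 2 = 19274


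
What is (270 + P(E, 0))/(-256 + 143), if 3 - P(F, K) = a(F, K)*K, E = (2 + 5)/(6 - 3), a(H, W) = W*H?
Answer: -273/113 ≈ -2.4159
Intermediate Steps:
a(H, W) = H*W
E = 7/3 ≈ 2.3333
P(F, K) = 3 - F*K² (P(F, K) = 3 - F*K*K = 3 - F*K²)
(270 + P(E, 0))/(-256 + 143) = (270 + (3 - 1*7/3*0²))/(-256 + 143) = (270 + (3 - 1*7/3*0))/(-113) = (270 + (3 + 0))*(-1/113) = (270 + 3)*(-1/113) = 273*(-1/113) = -273/113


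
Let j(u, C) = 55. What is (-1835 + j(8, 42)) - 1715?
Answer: -3495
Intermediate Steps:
(-1835 + j(8, 42)) - 1715 = (-1835 + 55) - 1715 = -1780 - 1715 = -3495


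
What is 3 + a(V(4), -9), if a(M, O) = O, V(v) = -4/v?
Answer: -6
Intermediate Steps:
3 + a(V(4), -9) = 3 - 9 = -6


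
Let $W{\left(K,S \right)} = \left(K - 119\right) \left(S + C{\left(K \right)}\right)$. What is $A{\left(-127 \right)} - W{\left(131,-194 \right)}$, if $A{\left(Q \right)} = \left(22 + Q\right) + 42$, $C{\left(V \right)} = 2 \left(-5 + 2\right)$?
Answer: $2337$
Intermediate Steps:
$C{\left(V \right)} = -6$ ($C{\left(V \right)} = 2 \left(-3\right) = -6$)
$W{\left(K,S \right)} = \left(-119 + K\right) \left(-6 + S\right)$ ($W{\left(K,S \right)} = \left(K - 119\right) \left(S - 6\right) = \left(-119 + K\right) \left(-6 + S\right)$)
$A{\left(Q \right)} = 64 + Q$
$A{\left(-127 \right)} - W{\left(131,-194 \right)} = \left(64 - 127\right) - \left(714 - -23086 - 786 + 131 \left(-194\right)\right) = -63 - \left(714 + 23086 - 786 - 25414\right) = -63 - -2400 = -63 + 2400 = 2337$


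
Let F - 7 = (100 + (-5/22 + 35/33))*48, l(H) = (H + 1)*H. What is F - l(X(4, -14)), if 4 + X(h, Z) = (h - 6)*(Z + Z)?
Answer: 2091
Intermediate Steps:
X(h, Z) = -4 + 2*Z*(-6 + h) (X(h, Z) = -4 + (h - 6)*(Z + Z) = -4 + (-6 + h)*(2*Z) = -4 + 2*Z*(-6 + h))
l(H) = H*(1 + H) (l(H) = (1 + H)*H = H*(1 + H))
F = 4847 (F = 7 + (100 + (-5/22 + 35/33))*48 = 7 + (100 + ⅚)*48 = 7 + (605/6)*48 = 7 + 4840 = 4847)
F - l(X(4, -14)) = 4847 - (-4 - 12*(-14) + 2*(-14)*4)*(1 + (-4 - 12*(-14) + 2*(-14)*4)) = 4847 - (-4 + 168 - 112)*(1 + (-4 + 168 - 112)) = 4847 - 52*(1 + 52) = 4847 - 52*53 = 4847 - 1*2756 = 4847 - 2756 = 2091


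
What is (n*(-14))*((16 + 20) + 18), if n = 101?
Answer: -76356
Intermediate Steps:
(n*(-14))*((16 + 20) + 18) = (101*(-14))*((16 + 20) + 18) = -1414*(36 + 18) = -1414*54 = -76356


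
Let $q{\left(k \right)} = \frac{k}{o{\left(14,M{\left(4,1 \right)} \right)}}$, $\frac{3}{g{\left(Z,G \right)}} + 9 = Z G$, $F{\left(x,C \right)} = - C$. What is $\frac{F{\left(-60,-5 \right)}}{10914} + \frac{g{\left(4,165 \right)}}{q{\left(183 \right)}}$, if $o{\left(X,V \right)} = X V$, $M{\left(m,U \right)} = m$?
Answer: $\frac{12853}{6879458} \approx 0.0018683$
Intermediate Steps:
$o{\left(X,V \right)} = V X$
$g{\left(Z,G \right)} = \frac{3}{-9 + G Z}$ ($g{\left(Z,G \right)} = \frac{3}{-9 + Z G} = \frac{3}{-9 + G Z}$)
$q{\left(k \right)} = \frac{k}{56}$ ($q{\left(k \right)} = \frac{k}{4 \cdot 14} = \frac{k}{56}$)
$\frac{F{\left(-60,-5 \right)}}{10914} + \frac{g{\left(4,165 \right)}}{q{\left(183 \right)}} = \frac{\left(-1\right) \left(-5\right)}{10914} + \frac{3 \frac{1}{-9 + 165 \cdot 4}}{\frac{1}{56} \cdot 183} = 5 \cdot \frac{1}{10914} + \frac{3 \frac{1}{-9 + 660}}{\frac{183}{56}} = \frac{5}{10914} + \frac{3}{651} \cdot \frac{56}{183} = \frac{5}{10914} + 3 \cdot \frac{1}{651} \cdot \frac{56}{183} = \frac{5}{10914} + \frac{1}{217} \cdot \frac{56}{183} = \frac{5}{10914} + \frac{8}{5673} = \frac{12853}{6879458}$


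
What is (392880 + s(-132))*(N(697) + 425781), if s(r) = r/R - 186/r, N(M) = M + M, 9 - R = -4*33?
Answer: 173534892364575/1034 ≈ 1.6783e+11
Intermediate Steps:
R = 141 (R = 9 - (-4)*33 = 9 - 1*(-132) = 9 + 132 = 141)
N(M) = 2*M
s(r) = -186/r + r/141 (s(r) = r/141 - 186/r = -186/r + r/141)
(392880 + s(-132))*(N(697) + 425781) = (392880 + (-186/(-132) + (1/141)*(-132)))*(2*697 + 425781) = (392880 + (-186*(-1/132) - 44/47))*(1394 + 425781) = (392880 + (31/22 - 44/47))*427175 = (392880 + 489/1034)*427175 = (406238409/1034)*427175 = 173534892364575/1034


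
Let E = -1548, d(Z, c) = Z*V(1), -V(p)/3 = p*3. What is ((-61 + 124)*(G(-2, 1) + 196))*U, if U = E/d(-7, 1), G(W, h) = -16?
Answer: -278640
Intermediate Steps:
V(p) = -9*p (V(p) = -3*p*3 = -9*p)
d(Z, c) = -9*Z (d(Z, c) = Z*(-9*1) = Z*(-9) = -9*Z)
U = -172/7 (U = -1548/((-9*(-7))) = -1548/63 = -1548*1/63 = -172/7 ≈ -24.571)
((-61 + 124)*(G(-2, 1) + 196))*U = ((-61 + 124)*(-16 + 196))*(-172/7) = (63*180)*(-172/7) = 11340*(-172/7) = -278640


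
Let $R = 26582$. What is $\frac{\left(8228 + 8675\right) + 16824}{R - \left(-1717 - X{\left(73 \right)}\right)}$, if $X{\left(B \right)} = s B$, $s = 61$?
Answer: $\frac{33727}{32752} \approx 1.0298$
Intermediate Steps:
$X{\left(B \right)} = 61 B$
$\frac{\left(8228 + 8675\right) + 16824}{R - \left(-1717 - X{\left(73 \right)}\right)} = \frac{\left(8228 + 8675\right) + 16824}{26582 - \left(-1717 - 61 \cdot 73\right)} = \frac{16903 + 16824}{26582 - \left(-1717 - 4453\right)} = \frac{33727}{26582 - \left(-1717 - 4453\right)} = \frac{33727}{26582 - -6170} = \frac{33727}{26582 + 6170} = \frac{33727}{32752}$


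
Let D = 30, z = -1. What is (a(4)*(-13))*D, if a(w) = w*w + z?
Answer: -5850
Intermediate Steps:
a(w) = -1 + w**2 (a(w) = w*w - 1 = w**2 - 1 = -1 + w**2)
(a(4)*(-13))*D = ((-1 + 4**2)*(-13))*30 = ((-1 + 16)*(-13))*30 = (15*(-13))*30 = -195*30 = -5850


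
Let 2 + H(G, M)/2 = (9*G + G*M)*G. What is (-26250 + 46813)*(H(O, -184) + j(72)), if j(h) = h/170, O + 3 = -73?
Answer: -3533469919152/85 ≈ -4.1570e+10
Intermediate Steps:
O = -76 (O = -3 - 73 = -76)
j(h) = h/170 (j(h) = h*(1/170) = h/170)
H(G, M) = -4 + 2*G*(9*G + G*M) (H(G, M) = -4 + 2*((9*G + G*M)*G) = -4 + 2*(G*(9*G + G*M)) = -4 + 2*G*(9*G + G*M))
(-26250 + 46813)*(H(O, -184) + j(72)) = (-26250 + 46813)*((-4 + 18*(-76)**2 + 2*(-184)*(-76)**2) + (1/170)*72) = 20563*((-4 + 18*5776 + 2*(-184)*5776) + 36/85) = 20563*((-4 + 103968 - 2125568) + 36/85) = 20563*(-2021604 + 36/85) = 20563*(-171836304/85) = -3533469919152/85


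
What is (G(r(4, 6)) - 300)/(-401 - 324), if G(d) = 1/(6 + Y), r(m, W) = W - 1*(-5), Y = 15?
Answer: 6299/15225 ≈ 0.41373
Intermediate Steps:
r(m, W) = 5 + W (r(m, W) = W + 5 = 5 + W)
G(d) = 1/21 (G(d) = 1/(6 + 15) = 1/21)
(G(r(4, 6)) - 300)/(-401 - 324) = (1/21 - 300)/(-401 - 324) = -6299/21/(-725) = -6299/21*(-1/725) = 6299/15225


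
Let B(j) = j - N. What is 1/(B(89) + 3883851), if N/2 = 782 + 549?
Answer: 1/3881278 ≈ 2.5765e-7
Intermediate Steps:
N = 2662 (N = 2*(782 + 549) = 2*1331 = 2662)
B(j) = -2662 + j (B(j) = j - 1*2662 = j - 2662 = -2662 + j)
1/(B(89) + 3883851) = 1/((-2662 + 89) + 3883851) = 1/(-2573 + 3883851) = 1/3881278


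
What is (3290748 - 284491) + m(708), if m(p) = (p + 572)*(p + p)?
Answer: 4818737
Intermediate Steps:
m(p) = 2*p*(572 + p) (m(p) = (572 + p)*(2*p) = 2*p*(572 + p))
(3290748 - 284491) + m(708) = (3290748 - 284491) + 2*708*(572 + 708) = 3006257 + 2*708*1280 = 3006257 + 1812480 = 4818737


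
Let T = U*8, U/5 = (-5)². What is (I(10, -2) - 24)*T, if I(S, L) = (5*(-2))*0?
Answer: -24000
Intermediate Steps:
I(S, L) = 0 (I(S, L) = -10*0 = 0)
U = 125 (U = 5*(-5)² = 5*25 = 125)
T = 1000 (T = 125*8 = 1000)
(I(10, -2) - 24)*T = (0 - 24)*1000 = -24*1000 = -24000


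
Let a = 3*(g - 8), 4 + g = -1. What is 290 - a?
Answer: 329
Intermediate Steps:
g = -5 (g = -4 - 1 = -5)
a = -39 (a = 3*(-5 - 8) = 3*(-13) = -39)
290 - a = 290 - 1*(-39) = 290 + 39 = 329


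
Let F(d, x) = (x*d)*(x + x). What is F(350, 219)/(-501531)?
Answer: -11190900/167177 ≈ -66.940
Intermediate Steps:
F(d, x) = 2*d*x² (F(d, x) = (d*x)*(2*x) = 2*d*x²)
F(350, 219)/(-501531) = (2*350*219²)/(-501531) = (2*350*47961)*(-1/501531) = 33572700*(-1/501531) = -11190900/167177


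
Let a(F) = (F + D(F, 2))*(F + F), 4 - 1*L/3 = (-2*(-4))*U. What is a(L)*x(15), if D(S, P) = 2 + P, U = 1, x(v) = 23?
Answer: 4416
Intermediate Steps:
L = -12 (L = 12 - 3*(-2*(-4)) = 12 - 24 = -12)
a(F) = 2*F*(4 + F) (a(F) = (F + (2 + 2))*(F + F) = (F + 4)*(2*F) = (4 + F)*(2*F) = 2*F*(4 + F))
a(L)*x(15) = (2*(-12)*(4 - 12))*23 = (2*(-12)*(-8))*23 = 192*23 = 4416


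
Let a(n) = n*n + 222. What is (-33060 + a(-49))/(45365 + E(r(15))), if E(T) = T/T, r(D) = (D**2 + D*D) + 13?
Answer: -30437/45366 ≈ -0.67092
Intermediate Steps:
r(D) = 13 + 2*D**2 (r(D) = (D**2 + D**2) + 13 = 2*D**2 + 13 = 13 + 2*D**2)
a(n) = 222 + n**2 (a(n) = n**2 + 222 = 222 + n**2)
E(T) = 1
(-33060 + a(-49))/(45365 + E(r(15))) = (-33060 + (222 + (-49)**2))/(45365 + 1) = (-33060 + (222 + 2401))/45366 = (-33060 + 2623)*(1/45366) = -30437*1/45366 = -30437/45366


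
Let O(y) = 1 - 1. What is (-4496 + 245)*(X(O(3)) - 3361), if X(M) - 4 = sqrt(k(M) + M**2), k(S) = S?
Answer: 14270607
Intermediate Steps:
O(y) = 0
X(M) = 4 + sqrt(M + M**2)
(-4496 + 245)*(X(O(3)) - 3361) = (-4496 + 245)*((4 + sqrt(0*(1 + 0))) - 3361) = -4251*((4 + sqrt(0*1)) - 3361) = -4251*((4 + sqrt(0)) - 3361) = -4251*((4 + 0) - 3361) = -4251*(4 - 3361) = -4251*(-3357) = 14270607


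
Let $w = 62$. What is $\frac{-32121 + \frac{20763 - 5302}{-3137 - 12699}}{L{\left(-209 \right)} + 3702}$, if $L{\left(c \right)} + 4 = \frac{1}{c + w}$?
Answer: $- \frac{3251151813}{374283860} \approx -8.6863$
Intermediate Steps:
$L{\left(c \right)} = -4 + \frac{1}{62 + c}$ ($L{\left(c \right)} = -4 + \frac{1}{c + 62} = -4 + \frac{1}{62 + c}$)
$\frac{-32121 + \frac{20763 - 5302}{-3137 - 12699}}{L{\left(-209 \right)} + 3702} = \frac{-32121 + \frac{20763 - 5302}{-3137 - 12699}}{\frac{-247 - -836}{62 - 209} + 3702} = \frac{-32121 + \frac{15461}{-15836}}{\frac{-247 + 836}{-147} + 3702} = \frac{-32121 + 15461 \left(- \frac{1}{15836}\right)}{\left(- \frac{1}{147}\right) 589 + 3702} = \frac{-32121 - \frac{15461}{15836}}{- \frac{589}{147} + 3702} = - \frac{508683617}{15836 \cdot \frac{543605}{147}} = \left(- \frac{508683617}{15836}\right) \frac{147}{543605} = - \frac{3251151813}{374283860}$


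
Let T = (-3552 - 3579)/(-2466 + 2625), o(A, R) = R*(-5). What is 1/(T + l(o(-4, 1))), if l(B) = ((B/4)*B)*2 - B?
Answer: -106/2899 ≈ -0.036564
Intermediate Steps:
o(A, R) = -5*R
l(B) = B²/2 - B (l(B) = ((B*(¼))*B)*2 - B = ((B/4)*B)*2 - B = (B²/4)*2 - B = B²/2 - B)
T = -2377/53 (T = -7131/159 = -7131*1/159 = -2377/53 ≈ -44.849)
1/(T + l(o(-4, 1))) = 1/(-2377/53 + (-5*1)*(-2 - 5*1)/2) = 1/(-2377/53 + (½)*(-5)*(-2 - 5)) = 1/(-2377/53 + (½)*(-5)*(-7)) = 1/(-2377/53 + 35/2) = 1/(-2899/106) = -106/2899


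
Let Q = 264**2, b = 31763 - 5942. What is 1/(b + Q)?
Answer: 1/95517 ≈ 1.0469e-5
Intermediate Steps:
b = 25821
Q = 69696
1/(b + Q) = 1/(25821 + 69696) = 1/95517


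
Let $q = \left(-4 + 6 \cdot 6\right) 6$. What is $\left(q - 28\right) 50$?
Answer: $8200$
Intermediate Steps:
$q = 192$ ($q = \left(-4 + 36\right) 6 = 32 \cdot 6 = 192$)
$\left(q - 28\right) 50 = \left(192 - 28\right) 50 = 164 \cdot 50 = 8200$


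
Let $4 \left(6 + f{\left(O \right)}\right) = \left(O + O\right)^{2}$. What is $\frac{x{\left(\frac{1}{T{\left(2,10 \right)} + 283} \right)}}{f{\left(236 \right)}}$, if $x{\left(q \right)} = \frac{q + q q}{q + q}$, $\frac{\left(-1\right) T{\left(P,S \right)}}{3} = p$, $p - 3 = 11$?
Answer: $\frac{121}{13421290} \approx 9.0155 \cdot 10^{-6}$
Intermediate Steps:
$p = 14$ ($p = 3 + 11 = 14$)
$T{\left(P,S \right)} = -42$ ($T{\left(P,S \right)} = \left(-3\right) 14 = -42$)
$x{\left(q \right)} = \frac{q + q^{2}}{2 q}$
$f{\left(O \right)} = -6 + O^{2}$ ($f{\left(O \right)} = -6 + \frac{\left(O + O\right)^{2}}{4} = -6 + \frac{\left(2 O\right)^{2}}{4} = -6 + \frac{4 O^{2}}{4} = -6 + O^{2}$)
$\frac{x{\left(\frac{1}{T{\left(2,10 \right)} + 283} \right)}}{f{\left(236 \right)}} = \frac{\frac{1}{2} + \frac{1}{2 \left(-42 + 283\right)}}{-6 + 236^{2}} = \frac{\frac{1}{2} + \frac{1}{2 \cdot 241}}{-6 + 55696} = \frac{\frac{1}{2} + \frac{1}{2} \cdot \frac{1}{241}}{55690} = \left(\frac{1}{2} + \frac{1}{482}\right) \frac{1}{55690} = \frac{121}{241} \cdot \frac{1}{55690} = \frac{121}{13421290}$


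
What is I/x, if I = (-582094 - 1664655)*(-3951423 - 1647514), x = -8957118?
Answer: -12579406105813/8957118 ≈ -1.4044e+6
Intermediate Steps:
I = 12579406105813 (I = -2246749*(-5598937) = 12579406105813)
I/x = 12579406105813/(-8957118) = 12579406105813*(-1/8957118) = -12579406105813/8957118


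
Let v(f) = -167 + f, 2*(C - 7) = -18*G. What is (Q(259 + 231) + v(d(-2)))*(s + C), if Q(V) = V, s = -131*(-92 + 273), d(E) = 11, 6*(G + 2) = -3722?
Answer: -6046402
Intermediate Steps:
G = -1867/3 (G = -2 + (⅙)*(-3722) = -2 - 1861/3 = -1867/3 ≈ -622.33)
s = -23711 (s = -131*181 = -23711)
C = 5608 (C = 7 + (-18*(-1867/3))/2 = 7 + (½)*11202 = 7 + 5601 = 5608)
(Q(259 + 231) + v(d(-2)))*(s + C) = ((259 + 231) + (-167 + 11))*(-23711 + 5608) = (490 - 156)*(-18103) = 334*(-18103) = -6046402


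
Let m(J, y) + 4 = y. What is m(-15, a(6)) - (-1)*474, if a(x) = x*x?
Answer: 506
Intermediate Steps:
a(x) = x²
m(J, y) = -4 + y
m(-15, a(6)) - (-1)*474 = (-4 + 6²) - (-1)*474 = (-4 + 36) - 1*(-474) = 32 + 474 = 506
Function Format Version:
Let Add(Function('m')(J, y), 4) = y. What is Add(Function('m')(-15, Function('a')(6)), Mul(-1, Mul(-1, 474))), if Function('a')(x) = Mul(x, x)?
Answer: 506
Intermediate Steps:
Function('a')(x) = Pow(x, 2)
Function('m')(J, y) = Add(-4, y)
Add(Function('m')(-15, Function('a')(6)), Mul(-1, Mul(-1, 474))) = Add(Add(-4, Pow(6, 2)), Mul(-1, Mul(-1, 474))) = Add(Add(-4, 36), Mul(-1, -474)) = Add(32, 474) = 506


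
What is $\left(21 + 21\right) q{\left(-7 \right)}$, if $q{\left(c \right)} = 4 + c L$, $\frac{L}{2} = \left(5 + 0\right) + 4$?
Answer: $-5124$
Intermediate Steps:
$L = 18$ ($L = 2 \left(\left(5 + 0\right) + 4\right) = 2 \left(5 + 4\right) = 2 \cdot 9 = 18$)
$q{\left(c \right)} = 4 + 18 c$ ($q{\left(c \right)} = 4 + c 18 = 4 + 18 c$)
$\left(21 + 21\right) q{\left(-7 \right)} = \left(21 + 21\right) \left(4 + 18 \left(-7\right)\right) = 42 \left(4 - 126\right) = 42 \left(-122\right) = -5124$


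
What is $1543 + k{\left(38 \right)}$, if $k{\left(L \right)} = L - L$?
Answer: $1543$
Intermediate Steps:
$k{\left(L \right)} = 0$
$1543 + k{\left(38 \right)} = 1543 + 0 = 1543$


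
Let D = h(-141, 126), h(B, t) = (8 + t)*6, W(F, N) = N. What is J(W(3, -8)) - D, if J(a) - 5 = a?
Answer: -807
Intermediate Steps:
h(B, t) = 48 + 6*t
J(a) = 5 + a
D = 804 (D = 48 + 6*126 = 48 + 756 = 804)
J(W(3, -8)) - D = (5 - 8) - 1*804 = -3 - 804 = -807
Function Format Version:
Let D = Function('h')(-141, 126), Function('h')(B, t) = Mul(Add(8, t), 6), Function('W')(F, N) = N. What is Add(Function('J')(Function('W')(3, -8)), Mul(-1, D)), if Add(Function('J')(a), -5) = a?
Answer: -807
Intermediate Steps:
Function('h')(B, t) = Add(48, Mul(6, t))
Function('J')(a) = Add(5, a)
D = 804 (D = Add(48, Mul(6, 126)) = Add(48, 756) = 804)
Add(Function('J')(Function('W')(3, -8)), Mul(-1, D)) = Add(Add(5, -8), Mul(-1, 804)) = Add(-3, -804) = -807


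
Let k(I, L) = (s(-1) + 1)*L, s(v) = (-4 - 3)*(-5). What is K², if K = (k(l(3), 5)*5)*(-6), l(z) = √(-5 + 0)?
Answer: 29160000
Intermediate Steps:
l(z) = I*√5 (l(z) = √(-5) = I*√5)
s(v) = 35 (s(v) = -7*(-5) = 35)
k(I, L) = 36*L (k(I, L) = (35 + 1)*L = 36*L)
K = -5400 (K = ((36*5)*5)*(-6) = (180*5)*(-6) = 900*(-6) = -5400)
K² = (-5400)² = 29160000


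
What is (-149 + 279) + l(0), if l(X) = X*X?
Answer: 130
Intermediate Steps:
l(X) = X²
(-149 + 279) + l(0) = (-149 + 279) + 0² = 130 + 0 = 130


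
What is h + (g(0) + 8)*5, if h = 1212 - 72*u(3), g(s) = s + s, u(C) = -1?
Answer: 1324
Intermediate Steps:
g(s) = 2*s
h = 1284 (h = 1212 - 72*(-1) = 1212 + 72 = 1284)
h + (g(0) + 8)*5 = 1284 + (2*0 + 8)*5 = 1284 + (0 + 8)*5 = 1284 + 8*5 = 1284 + 40 = 1324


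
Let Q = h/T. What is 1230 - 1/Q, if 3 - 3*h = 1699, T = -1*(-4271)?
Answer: 2098893/1696 ≈ 1237.6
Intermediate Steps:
T = 4271
h = -1696/3 (h = 1 - ⅓*1699 = 1 - 1699/3 = -1696/3 ≈ -565.33)
Q = -1696/12813 (Q = -1696/3/4271 = -1696/3*1/4271 = -1696/12813 ≈ -0.13237)
1230 - 1/Q = 1230 - 1/(-1696/12813) = 1230 - 1*(-12813/1696) = 1230 + 12813/1696 = 2098893/1696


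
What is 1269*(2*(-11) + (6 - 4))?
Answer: -25380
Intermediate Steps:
1269*(2*(-11) + (6 - 4)) = 1269*(-22 + 2) = 1269*(-20) = -25380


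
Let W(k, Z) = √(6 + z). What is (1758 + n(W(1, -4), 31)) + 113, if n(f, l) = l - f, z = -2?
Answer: 1900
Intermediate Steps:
W(k, Z) = 2 (W(k, Z) = √(6 - 2) = √4 = 2)
(1758 + n(W(1, -4), 31)) + 113 = (1758 + (31 - 1*2)) + 113 = (1758 + (31 - 2)) + 113 = (1758 + 29) + 113 = 1787 + 113 = 1900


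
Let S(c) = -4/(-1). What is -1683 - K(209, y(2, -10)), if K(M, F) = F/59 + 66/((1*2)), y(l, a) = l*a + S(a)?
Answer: -101228/59 ≈ -1715.7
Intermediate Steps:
S(c) = 4 (S(c) = -4*(-1) = 4)
y(l, a) = 4 + a*l (y(l, a) = l*a + 4 = a*l + 4 = 4 + a*l)
K(M, F) = 33 + F/59 (K(M, F) = F*(1/59) + 66/2 = F/59 + 66*(1/2) = F/59 + 33 = 33 + F/59)
-1683 - K(209, y(2, -10)) = -1683 - (33 + (4 - 10*2)/59) = -1683 - (33 + (4 - 20)/59) = -1683 - (33 + (1/59)*(-16)) = -1683 - (33 - 16/59) = -1683 - 1*1931/59 = -1683 - 1931/59 = -101228/59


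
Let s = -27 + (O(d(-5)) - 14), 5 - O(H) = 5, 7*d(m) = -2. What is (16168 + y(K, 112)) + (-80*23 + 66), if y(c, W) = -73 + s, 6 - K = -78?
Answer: 14280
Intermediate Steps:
K = 84 (K = 6 - 1*(-78) = 6 + 78 = 84)
d(m) = -2/7 (d(m) = (⅐)*(-2) = -2/7)
O(H) = 0 (O(H) = 5 - 1*5 = 5 - 5 = 0)
s = -41 (s = -27 + (0 - 14) = -27 - 14 = -41)
y(c, W) = -114 (y(c, W) = -73 - 41 = -114)
(16168 + y(K, 112)) + (-80*23 + 66) = (16168 - 114) + (-80*23 + 66) = 16054 + (-1840 + 66) = 16054 - 1774 = 14280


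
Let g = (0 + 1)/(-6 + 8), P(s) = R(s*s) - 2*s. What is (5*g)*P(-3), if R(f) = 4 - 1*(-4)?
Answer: 35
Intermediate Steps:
R(f) = 8 (R(f) = 4 + 4 = 8)
P(s) = 8 - 2*s
g = 1/2 ≈ 0.50000
(5*g)*P(-3) = (5*(1/2))*(8 - 2*(-3)) = 5*(8 + 6)/2 = (5/2)*14 = 35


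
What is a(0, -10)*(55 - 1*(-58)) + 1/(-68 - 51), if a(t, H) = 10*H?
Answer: -1344701/119 ≈ -11300.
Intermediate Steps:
a(0, -10)*(55 - 1*(-58)) + 1/(-68 - 51) = (10*(-10))*(55 - 1*(-58)) + 1/(-68 - 51) = -100*(55 + 58) + 1/(-119) = -100*113 - 1/119 = -11300 - 1/119 = -1344701/119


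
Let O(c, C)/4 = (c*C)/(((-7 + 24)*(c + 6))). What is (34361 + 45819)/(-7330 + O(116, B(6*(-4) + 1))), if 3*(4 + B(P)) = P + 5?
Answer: -8314666/760353 ≈ -10.935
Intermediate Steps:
B(P) = -7/3 + P/3 (B(P) = -4 + (P + 5)/3 = -4 + (5 + P)/3 = -4 + (5/3 + P/3) = -7/3 + P/3)
O(c, C) = 4*C*c/(102 + 17*c) (O(c, C) = 4*((c*C)/(((-7 + 24)*(c + 6)))) = 4*((C*c)/((17*(6 + c)))) = 4*((C*c)/(102 + 17*c)) = 4*(C*c/(102 + 17*c)) = 4*C*c/(102 + 17*c))
(34361 + 45819)/(-7330 + O(116, B(6*(-4) + 1))) = (34361 + 45819)/(-7330 + (4/17)*(-7/3 + (6*(-4) + 1)/3)*116/(6 + 116)) = 80180/(-7330 + (4/17)*(-7/3 + (-24 + 1)/3)*116/122) = 80180/(-7330 + (4/17)*(-7/3 + (⅓)*(-23))*116*(1/122)) = 80180/(-7330 + (4/17)*(-7/3 - 23/3)*116*(1/122)) = 80180/(-7330 + (4/17)*(-10)*116*(1/122)) = 80180/(-7330 - 2320/1037) = 80180/(-7603530/1037) = 80180*(-1037/7603530) = -8314666/760353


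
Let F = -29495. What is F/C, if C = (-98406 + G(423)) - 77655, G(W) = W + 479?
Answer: 29495/175159 ≈ 0.16839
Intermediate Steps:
G(W) = 479 + W
C = -175159 (C = (-98406 + (479 + 423)) - 77655 = (-98406 + 902) - 77655 = -97504 - 77655 = -175159)
F/C = -29495/(-175159) = -29495*(-1/175159) = 29495/175159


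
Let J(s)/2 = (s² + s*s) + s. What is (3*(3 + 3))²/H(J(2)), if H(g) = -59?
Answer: -324/59 ≈ -5.4915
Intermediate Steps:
J(s) = 2*s + 4*s² (J(s) = 2*((s² + s*s) + s) = 2*((s² + s²) + s) = 2*(2*s² + s) = 2*(s + 2*s²) = 2*s + 4*s²)
(3*(3 + 3))²/H(J(2)) = (3*(3 + 3))²/(-59) = (3*6)²*(-1/59) = 18²*(-1/59) = 324*(-1/59) = -324/59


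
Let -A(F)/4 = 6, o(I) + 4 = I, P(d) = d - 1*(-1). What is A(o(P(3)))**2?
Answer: 576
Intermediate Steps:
P(d) = 1 + d (P(d) = d + 1 = 1 + d)
o(I) = -4 + I
A(F) = -24 (A(F) = -4*6 = -24)
A(o(P(3)))**2 = (-24)**2 = 576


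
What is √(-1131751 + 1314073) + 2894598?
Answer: 2894598 + 3*√20258 ≈ 2.8950e+6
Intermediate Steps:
√(-1131751 + 1314073) + 2894598 = √182322 + 2894598 = 3*√20258 + 2894598 = 2894598 + 3*√20258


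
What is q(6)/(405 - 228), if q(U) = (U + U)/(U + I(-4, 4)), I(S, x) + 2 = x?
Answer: 1/118 ≈ 0.0084746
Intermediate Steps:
I(S, x) = -2 + x
q(U) = 2*U/(2 + U) (q(U) = (U + U)/(U + (-2 + 4)) = (2*U)/(U + 2) = (2*U)/(2 + U) = 2*U/(2 + U))
q(6)/(405 - 228) = (2*6/(2 + 6))/(405 - 228) = (2*6/8)/177 = (2*6*(⅛))*(1/177) = (3/2)*(1/177) = 1/118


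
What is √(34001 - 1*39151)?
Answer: 5*I*√206 ≈ 71.764*I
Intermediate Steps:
√(34001 - 1*39151) = √(34001 - 39151) = √(-5150) = 5*I*√206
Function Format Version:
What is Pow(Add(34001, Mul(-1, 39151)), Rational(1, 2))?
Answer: Mul(5, I, Pow(206, Rational(1, 2))) ≈ Mul(71.764, I)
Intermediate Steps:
Pow(Add(34001, Mul(-1, 39151)), Rational(1, 2)) = Pow(Add(34001, -39151), Rational(1, 2)) = Pow(-5150, Rational(1, 2)) = Mul(5, I, Pow(206, Rational(1, 2)))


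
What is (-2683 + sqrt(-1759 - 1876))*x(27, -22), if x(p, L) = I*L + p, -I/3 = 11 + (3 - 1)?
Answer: -2374455 + 885*I*sqrt(3635) ≈ -2.3745e+6 + 53358.0*I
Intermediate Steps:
I = -39 (I = -3*(11 + (3 - 1)) = -3*(11 + 2) = -3*13 = -39)
x(p, L) = p - 39*L (x(p, L) = -39*L + p = p - 39*L)
(-2683 + sqrt(-1759 - 1876))*x(27, -22) = (-2683 + sqrt(-1759 - 1876))*(27 - 39*(-22)) = (-2683 + sqrt(-3635))*(27 + 858) = (-2683 + I*sqrt(3635))*885 = -2374455 + 885*I*sqrt(3635)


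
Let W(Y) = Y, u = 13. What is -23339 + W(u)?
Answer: -23326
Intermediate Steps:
-23339 + W(u) = -23339 + 13 = -23326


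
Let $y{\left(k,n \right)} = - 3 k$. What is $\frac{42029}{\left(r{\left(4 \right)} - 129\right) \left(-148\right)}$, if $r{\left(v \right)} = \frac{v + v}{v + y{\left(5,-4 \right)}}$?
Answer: $\frac{462319}{211196} \approx 2.1891$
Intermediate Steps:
$r{\left(v \right)} = \frac{2 v}{-15 + v}$ ($r{\left(v \right)} = \frac{v + v}{v - 15} = \frac{2 v}{v - 15} = \frac{2 v}{-15 + v}$)
$\frac{42029}{\left(r{\left(4 \right)} - 129\right) \left(-148\right)} = \frac{42029}{\left(2 \cdot 4 \frac{1}{-15 + 4} - 129\right) \left(-148\right)} = \frac{42029}{\left(2 \cdot 4 \frac{1}{-11} - 129\right) \left(-148\right)} = \frac{42029}{\left(2 \cdot 4 \left(- \frac{1}{11}\right) - 129\right) \left(-148\right)} = \frac{42029}{\left(- \frac{8}{11} - 129\right) \left(-148\right)} = \frac{42029}{\left(- \frac{1427}{11}\right) \left(-148\right)} = \frac{42029}{\frac{211196}{11}} = 42029 \cdot \frac{11}{211196} = \frac{462319}{211196}$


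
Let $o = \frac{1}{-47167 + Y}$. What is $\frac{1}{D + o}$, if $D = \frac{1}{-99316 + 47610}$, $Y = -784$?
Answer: $- \frac{2479354406}{99657} \approx -24879.0$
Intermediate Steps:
$o = - \frac{1}{47951}$ ($o = \frac{1}{-47167 - 784} = \frac{1}{-47951} = - \frac{1}{47951} \approx -2.0855 \cdot 10^{-5}$)
$D = - \frac{1}{51706}$ ($D = \frac{1}{-51706} = - \frac{1}{51706} \approx -1.934 \cdot 10^{-5}$)
$\frac{1}{D + o} = \frac{1}{- \frac{1}{51706} - \frac{1}{47951}} = \frac{1}{- \frac{99657}{2479354406}} = - \frac{2479354406}{99657}$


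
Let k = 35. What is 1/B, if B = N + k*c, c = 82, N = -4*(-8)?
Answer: 1/2902 ≈ 0.00034459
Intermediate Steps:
N = 32
B = 2902 (B = 32 + 35*82 = 32 + 2870 = 2902)
1/B = 1/2902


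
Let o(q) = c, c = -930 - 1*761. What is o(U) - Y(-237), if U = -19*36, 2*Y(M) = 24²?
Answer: -1979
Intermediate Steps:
Y(M) = 288 (Y(M) = (½)*24² = (½)*576 = 288)
U = -684
c = -1691 (c = -930 - 761 = -1691)
o(q) = -1691
o(U) - Y(-237) = -1691 - 1*288 = -1691 - 288 = -1979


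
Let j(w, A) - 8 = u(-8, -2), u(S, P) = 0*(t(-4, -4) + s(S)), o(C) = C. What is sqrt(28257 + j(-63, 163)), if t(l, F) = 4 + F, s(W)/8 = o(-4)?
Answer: sqrt(28265) ≈ 168.12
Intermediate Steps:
s(W) = -32 (s(W) = 8*(-4) = -32)
u(S, P) = 0 (u(S, P) = 0*((4 - 4) - 32) = 0*(0 - 32) = 0*(-32) = 0)
j(w, A) = 8 (j(w, A) = 8 + 0 = 8)
sqrt(28257 + j(-63, 163)) = sqrt(28257 + 8) = sqrt(28265)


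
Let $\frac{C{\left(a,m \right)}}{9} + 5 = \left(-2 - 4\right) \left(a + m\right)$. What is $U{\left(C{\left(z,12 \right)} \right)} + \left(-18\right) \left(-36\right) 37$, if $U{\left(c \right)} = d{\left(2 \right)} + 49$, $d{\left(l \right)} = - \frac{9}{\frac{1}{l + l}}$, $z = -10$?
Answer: $23989$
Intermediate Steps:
$C{\left(a,m \right)} = -45 - 54 a - 54 m$ ($C{\left(a,m \right)} = -45 + 9 \left(-2 - 4\right) \left(a + m\right) = -45 + 9 \left(- 6 \left(a + m\right)\right) = -45 + 9 \left(- 6 a - 6 m\right) = -45 - \left(54 a + 54 m\right) = -45 - 54 a - 54 m$)
$d{\left(l \right)} = - 18 l$ ($d{\left(l \right)} = - \frac{9}{\frac{1}{2 l}} = - \frac{9}{\frac{1}{2} \frac{1}{l}} = - 9 \cdot 2 l = - 18 l$)
$U{\left(c \right)} = 13$ ($U{\left(c \right)} = \left(-18\right) 2 + 49 = -36 + 49 = 13$)
$U{\left(C{\left(z,12 \right)} \right)} + \left(-18\right) \left(-36\right) 37 = 13 + \left(-18\right) \left(-36\right) 37 = 13 + 648 \cdot 37 = 13 + 23976 = 23989$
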